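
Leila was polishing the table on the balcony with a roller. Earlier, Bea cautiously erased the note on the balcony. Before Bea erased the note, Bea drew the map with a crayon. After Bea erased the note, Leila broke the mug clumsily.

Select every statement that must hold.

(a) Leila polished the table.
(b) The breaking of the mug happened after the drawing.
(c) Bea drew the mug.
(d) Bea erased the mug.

(a) Entailed — 'polish' is an activity; 'was polishing' entails that some polishing happened, so 'polished' holds.
(b) Entailed — the narrative places the drawing before the breaking.
(c) Not entailed — Bea drew the map, not the mug; the mug belongs to the breaking event.
(d) Not entailed — Bea erased the note, not the mug; the mug belongs to the breaking event.

(a), (b)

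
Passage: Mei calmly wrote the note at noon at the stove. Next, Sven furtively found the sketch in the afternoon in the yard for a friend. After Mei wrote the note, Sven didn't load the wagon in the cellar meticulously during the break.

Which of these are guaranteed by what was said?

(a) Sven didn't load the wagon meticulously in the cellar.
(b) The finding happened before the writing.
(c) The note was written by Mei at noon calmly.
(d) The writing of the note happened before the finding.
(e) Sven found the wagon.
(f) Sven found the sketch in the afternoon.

(a) Not entailed — dropping 'during the break' under negation is not valid — the original leaves open that Sven loaded the wagon some other way.
(b) Not entailed — the narrative places the writing before the finding, not after.
(c) Entailed — dropping 'at the stove' leaves a sub-description the original still satisfies.
(d) Entailed — the narrative places the writing before the finding.
(e) Not entailed — Sven found the sketch, not the wagon; the wagon belongs to the loading event.
(f) Entailed — this follows by dropping conjuncts from the finding event's description.

(c), (d), (f)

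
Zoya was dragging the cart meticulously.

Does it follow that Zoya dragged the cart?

yes

'drag' is atelic; if Zoya was dragging the cart, then Zoya dragged the cart (for some time).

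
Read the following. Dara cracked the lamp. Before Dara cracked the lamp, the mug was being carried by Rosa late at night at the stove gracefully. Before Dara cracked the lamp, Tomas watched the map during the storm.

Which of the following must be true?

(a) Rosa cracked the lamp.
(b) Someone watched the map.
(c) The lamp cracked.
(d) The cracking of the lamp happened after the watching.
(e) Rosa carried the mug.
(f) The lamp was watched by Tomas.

(a) Not entailed — the passage has Dara cracking the lamp, not Rosa.
(b) Entailed — dropping 'during the storm' and generalizing the agent leaves a sub-description the original still satisfies.
(c) Entailed — 'Dara cracked the lamp' is causative; it entails the inchoative 'the lamp cracked'.
(d) Entailed — the narrative places the watching before the cracking.
(e) Entailed — 'carry' is an activity; 'was carrying' entails that some carrying happened, so 'carried' holds.
(f) Not entailed — Tomas watched the map, not the lamp; the lamp belongs to the cracking event.

(b), (c), (d), (e)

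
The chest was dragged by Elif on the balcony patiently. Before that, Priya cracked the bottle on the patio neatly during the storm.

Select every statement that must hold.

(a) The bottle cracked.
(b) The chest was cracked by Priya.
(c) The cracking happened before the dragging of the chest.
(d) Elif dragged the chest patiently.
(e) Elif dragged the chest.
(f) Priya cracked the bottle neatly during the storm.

(a), (c), (d), (e), (f)

(a) Entailed — 'Priya cracked the bottle' is causative; it entails the inchoative 'the bottle cracked'.
(b) Not entailed — Priya cracked the bottle, not the chest; the chest belongs to the dragging event.
(c) Entailed — the narrative places the cracking before the dragging.
(d) Entailed — this follows by dropping conjuncts from the dragging event's description.
(e) Entailed — the original entails any weakening of itself; this just drops 'patiently', 'on the balcony'.
(f) Entailed — every conjunct here is already in the original cracking event.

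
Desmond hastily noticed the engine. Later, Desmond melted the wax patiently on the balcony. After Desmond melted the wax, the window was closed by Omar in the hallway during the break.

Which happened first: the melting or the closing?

the melting

The connectives place the melting before the closing.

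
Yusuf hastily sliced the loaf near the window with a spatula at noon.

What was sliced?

'the loaf' marks the patient of the slicing event.

the loaf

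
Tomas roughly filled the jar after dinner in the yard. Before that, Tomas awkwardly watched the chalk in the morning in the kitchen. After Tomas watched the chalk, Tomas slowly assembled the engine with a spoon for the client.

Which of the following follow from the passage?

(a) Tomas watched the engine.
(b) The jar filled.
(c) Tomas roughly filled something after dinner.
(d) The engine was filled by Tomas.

(a) Not entailed — Tomas watched the chalk, not the engine; the engine belongs to the assembling event.
(b) Entailed — 'Tomas filled the jar' is causative; it entails the inchoative 'the jar filled'.
(c) Entailed — this follows by dropping conjuncts from the filling event's description.
(d) Not entailed — Tomas filled the jar, not the engine; the engine belongs to the assembling event.

(b), (c)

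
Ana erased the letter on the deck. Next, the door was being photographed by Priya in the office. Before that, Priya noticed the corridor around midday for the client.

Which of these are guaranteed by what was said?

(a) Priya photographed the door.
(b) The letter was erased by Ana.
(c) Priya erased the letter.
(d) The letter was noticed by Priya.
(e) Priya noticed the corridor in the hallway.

(b)

(a) Not entailed — 'was photographing' is progressive on an accomplishment; it does not entail the completed 'photographed'.
(b) Entailed — the original entails any weakening of itself; this just drops 'on the deck'.
(c) Not entailed — the passage has Ana erasing the letter, not Priya.
(d) Not entailed — Priya noticed the corridor, not the letter; the letter belongs to the erasing event.
(e) Not entailed — 'in the hallway' adds information not in the original event.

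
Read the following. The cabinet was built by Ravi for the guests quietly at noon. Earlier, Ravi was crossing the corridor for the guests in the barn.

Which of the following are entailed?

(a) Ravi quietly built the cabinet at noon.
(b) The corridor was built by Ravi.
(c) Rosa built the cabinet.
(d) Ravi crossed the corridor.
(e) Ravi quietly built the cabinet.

(a) Entailed — dropping 'for the guests' leaves a sub-description the original still satisfies.
(b) Not entailed — Ravi built the cabinet, not the corridor; the corridor belongs to the crossing event.
(c) Not entailed — the passage has Ravi building the cabinet, not Rosa.
(d) Not entailed — 'was crossing' is progressive on an accomplishment; it does not entail the completed 'crossed'.
(e) Entailed — every conjunct here is already in the original building event.

(a), (e)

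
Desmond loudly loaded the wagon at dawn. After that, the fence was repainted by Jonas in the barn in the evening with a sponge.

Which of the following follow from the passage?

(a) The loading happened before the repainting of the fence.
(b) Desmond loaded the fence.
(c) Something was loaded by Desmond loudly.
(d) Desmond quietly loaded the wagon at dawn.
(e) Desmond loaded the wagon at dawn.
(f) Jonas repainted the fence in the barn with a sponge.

(a), (c), (e), (f)

(a) Entailed — the narrative places the loading before the repainting.
(b) Not entailed — Desmond loaded the wagon, not the fence; the fence belongs to the repainting event.
(c) Entailed — every conjunct here is already in the original loading event.
(d) Not entailed — 'quietly' adds a manner not in (and inconsistent with) the original.
(e) Entailed — the original entails any weakening of itself; this just drops 'loudly'.
(f) Entailed — every conjunct here is already in the original repainting event.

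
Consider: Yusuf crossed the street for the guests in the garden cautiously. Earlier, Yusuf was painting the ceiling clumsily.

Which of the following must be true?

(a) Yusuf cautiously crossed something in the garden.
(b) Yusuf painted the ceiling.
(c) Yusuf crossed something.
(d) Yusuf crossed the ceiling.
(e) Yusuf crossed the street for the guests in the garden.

(a), (c), (e)

(a) Entailed — every conjunct here is already in the original crossing event.
(b) Not entailed — 'was painting' is progressive on an accomplishment; it does not entail the completed 'painted'.
(c) Entailed — dropping 'for the guests', 'cautiously', 'in the garden' and generalizing the patient leaves a sub-description the original still satisfies.
(d) Not entailed — Yusuf crossed the street, not the ceiling; the ceiling belongs to the painting event.
(e) Entailed — dropping 'cautiously' leaves a sub-description the original still satisfies.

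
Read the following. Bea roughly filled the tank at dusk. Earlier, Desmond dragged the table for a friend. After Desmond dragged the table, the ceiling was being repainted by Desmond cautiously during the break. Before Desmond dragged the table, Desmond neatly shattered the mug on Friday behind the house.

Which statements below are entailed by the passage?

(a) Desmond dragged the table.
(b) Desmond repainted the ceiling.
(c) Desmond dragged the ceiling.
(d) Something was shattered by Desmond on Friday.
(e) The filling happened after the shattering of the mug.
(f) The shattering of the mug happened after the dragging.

(a), (d), (e)

(a) Entailed — dropping 'for a friend' leaves a sub-description the original still satisfies.
(b) Not entailed — 'was repainting' is progressive on an accomplishment; it does not entail the completed 'repainted'.
(c) Not entailed — Desmond dragged the table, not the ceiling; the ceiling belongs to the repainting event.
(d) Entailed — every conjunct here is already in the original shattering event.
(e) Entailed — the narrative places the shattering before the filling.
(f) Not entailed — the narrative places the shattering before the dragging, not after.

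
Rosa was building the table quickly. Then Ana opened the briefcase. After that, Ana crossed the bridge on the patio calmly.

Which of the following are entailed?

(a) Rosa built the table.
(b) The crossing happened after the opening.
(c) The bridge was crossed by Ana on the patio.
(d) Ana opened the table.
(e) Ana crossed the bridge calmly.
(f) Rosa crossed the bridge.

(a) Not entailed — 'was building' is progressive on an accomplishment; it does not entail the completed 'built'.
(b) Entailed — the narrative places the opening before the crossing.
(c) Entailed — this follows by dropping conjuncts from the crossing event's description.
(d) Not entailed — Ana opened the briefcase, not the table; the table belongs to the building event.
(e) Entailed — the original entails any weakening of itself; this just drops 'on the patio'.
(f) Not entailed — the passage has Ana crossing the bridge, not Rosa.

(b), (c), (e)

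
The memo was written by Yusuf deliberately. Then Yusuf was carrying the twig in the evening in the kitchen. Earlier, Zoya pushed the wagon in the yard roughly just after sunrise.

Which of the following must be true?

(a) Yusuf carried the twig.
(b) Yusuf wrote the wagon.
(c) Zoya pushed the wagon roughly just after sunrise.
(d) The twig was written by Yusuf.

(a) Entailed — 'carry' is an activity; 'was carrying' entails that some carrying happened, so 'carried' holds.
(b) Not entailed — Yusuf wrote the memo, not the wagon; the wagon belongs to the pushing event.
(c) Entailed — dropping 'in the yard' leaves a sub-description the original still satisfies.
(d) Not entailed — Yusuf wrote the memo, not the twig; the twig belongs to the carrying event.

(a), (c)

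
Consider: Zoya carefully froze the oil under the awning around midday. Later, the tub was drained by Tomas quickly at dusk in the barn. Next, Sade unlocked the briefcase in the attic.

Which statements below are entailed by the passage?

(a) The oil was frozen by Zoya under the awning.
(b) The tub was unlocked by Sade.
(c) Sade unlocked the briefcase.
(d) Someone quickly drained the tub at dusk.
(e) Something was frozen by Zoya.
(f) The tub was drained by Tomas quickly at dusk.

(a) Entailed — the original entails any weakening of itself; this just drops 'around midday', 'carefully'.
(b) Not entailed — Sade unlocked the briefcase, not the tub; the tub belongs to the draining event.
(c) Entailed — dropping 'in the attic' leaves a sub-description the original still satisfies.
(d) Entailed — dropping 'in the barn' and generalizing the agent leaves a sub-description the original still satisfies.
(e) Entailed — the original entails any weakening of itself; this just drops 'around midday', 'under the awning', 'carefully' and generalizes the patient.
(f) Entailed — dropping 'in the barn' leaves a sub-description the original still satisfies.

(a), (c), (d), (e), (f)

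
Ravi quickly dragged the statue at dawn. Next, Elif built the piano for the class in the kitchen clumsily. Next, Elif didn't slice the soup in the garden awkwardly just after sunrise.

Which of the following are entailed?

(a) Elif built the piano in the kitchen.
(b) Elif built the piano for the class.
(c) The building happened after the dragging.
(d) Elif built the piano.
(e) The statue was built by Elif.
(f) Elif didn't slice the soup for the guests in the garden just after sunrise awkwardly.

(a), (b), (c), (d), (f)

(a) Entailed — the original entails any weakening of itself; this just drops 'for the class', 'clumsily'.
(b) Entailed — every conjunct here is already in the original building event.
(c) Entailed — the narrative places the dragging before the building.
(d) Entailed — this follows by dropping conjuncts from the building event's description.
(e) Not entailed — Elif built the piano, not the statue; the statue belongs to the dragging event.
(f) Entailed — under negation, adding a further restriction is entailed: if no such slicing event occurred, none occurred for the guests either.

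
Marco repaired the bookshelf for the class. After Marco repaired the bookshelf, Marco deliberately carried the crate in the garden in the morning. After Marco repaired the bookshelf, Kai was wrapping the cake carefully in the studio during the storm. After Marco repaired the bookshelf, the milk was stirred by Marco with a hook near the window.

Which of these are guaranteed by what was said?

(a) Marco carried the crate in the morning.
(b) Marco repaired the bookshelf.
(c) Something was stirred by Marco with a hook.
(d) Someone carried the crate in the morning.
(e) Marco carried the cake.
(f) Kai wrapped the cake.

(a) Entailed — the original entails any weakening of itself; this just drops 'in the garden', 'deliberately'.
(b) Entailed — the original entails any weakening of itself; this just drops 'for the class'.
(c) Entailed — the original entails any weakening of itself; this just drops 'near the window' and generalizes the patient.
(d) Entailed — the original entails any weakening of itself; this just drops 'in the garden', 'deliberately' and generalizes the agent.
(e) Not entailed — Marco carried the crate, not the cake; the cake belongs to the wrapping event.
(f) Not entailed — 'was wrapping' is progressive on an accomplishment; it does not entail the completed 'wrapped'.

(a), (b), (c), (d)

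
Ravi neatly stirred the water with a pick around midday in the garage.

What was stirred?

'the water' marks the patient of the stirring event.

the water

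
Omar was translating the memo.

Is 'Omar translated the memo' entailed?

no

'was translating' is progressive; for an accomplishment like 'translate the memo', it doesn't entail completion.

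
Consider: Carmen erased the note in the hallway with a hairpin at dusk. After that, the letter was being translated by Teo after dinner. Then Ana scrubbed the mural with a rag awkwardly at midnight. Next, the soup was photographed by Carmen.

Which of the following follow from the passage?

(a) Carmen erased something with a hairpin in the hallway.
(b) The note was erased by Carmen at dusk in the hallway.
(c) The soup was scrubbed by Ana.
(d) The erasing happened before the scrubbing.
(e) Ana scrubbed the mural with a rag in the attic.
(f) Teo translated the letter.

(a), (b), (d)

(a) Entailed — every conjunct here is already in the original erasing event.
(b) Entailed — dropping 'with a hairpin' leaves a sub-description the original still satisfies.
(c) Not entailed — Ana scrubbed the mural, not the soup; the soup belongs to the photographing event.
(d) Entailed — the narrative places the erasing before the scrubbing.
(e) Not entailed — 'in the attic' adds information not in the original event.
(f) Not entailed — 'was translating' is progressive on an accomplishment; it does not entail the completed 'translated'.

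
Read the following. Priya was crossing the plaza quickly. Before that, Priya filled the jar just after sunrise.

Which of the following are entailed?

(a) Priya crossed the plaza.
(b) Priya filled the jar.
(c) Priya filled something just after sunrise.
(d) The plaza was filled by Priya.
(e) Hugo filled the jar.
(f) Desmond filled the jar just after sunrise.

(b), (c)

(a) Not entailed — 'was crossing' is progressive on an accomplishment; it does not entail the completed 'crossed'.
(b) Entailed — every conjunct here is already in the original filling event.
(c) Entailed — generalizing the patient leaves a sub-description the original still satisfies.
(d) Not entailed — Priya filled the jar, not the plaza; the plaza belongs to the crossing event.
(e) Not entailed — the passage has Priya filling the jar, not Hugo.
(f) Not entailed — the passage has Priya filling the jar, not Desmond.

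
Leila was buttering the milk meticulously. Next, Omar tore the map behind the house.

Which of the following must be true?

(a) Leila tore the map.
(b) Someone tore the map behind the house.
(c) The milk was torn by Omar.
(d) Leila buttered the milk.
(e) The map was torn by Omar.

(b), (e)

(a) Not entailed — the passage has Omar tearing the map, not Leila.
(b) Entailed — this follows by dropping conjuncts from the tearing event's description.
(c) Not entailed — Omar tore the map, not the milk; the milk belongs to the buttering event.
(d) Not entailed — 'was buttering' is progressive on an accomplishment; it does not entail the completed 'buttered'.
(e) Entailed — every conjunct here is already in the original tearing event.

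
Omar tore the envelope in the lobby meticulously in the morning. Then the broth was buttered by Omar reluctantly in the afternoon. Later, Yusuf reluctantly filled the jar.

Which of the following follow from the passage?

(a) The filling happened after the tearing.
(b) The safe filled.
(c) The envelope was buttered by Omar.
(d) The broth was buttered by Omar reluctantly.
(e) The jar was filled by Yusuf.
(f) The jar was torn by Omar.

(a), (d), (e)

(a) Entailed — the narrative places the tearing before the filling.
(b) Not entailed — the jar is what filled, not the safe.
(c) Not entailed — Omar buttered the broth, not the envelope; the envelope belongs to the tearing event.
(d) Entailed — the original entails any weakening of itself; this just drops 'in the afternoon'.
(e) Entailed — dropping 'reluctantly' leaves a sub-description the original still satisfies.
(f) Not entailed — Omar tore the envelope, not the jar; the jar belongs to the filling event.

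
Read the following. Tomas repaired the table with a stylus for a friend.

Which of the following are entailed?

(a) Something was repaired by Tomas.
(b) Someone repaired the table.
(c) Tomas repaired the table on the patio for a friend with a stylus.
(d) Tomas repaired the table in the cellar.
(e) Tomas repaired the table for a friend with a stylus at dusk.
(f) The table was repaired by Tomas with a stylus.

(a), (b), (f)

(a) Entailed — the original entails any weakening of itself; this just drops 'for a friend', 'with a stylus' and generalizes the patient.
(b) Entailed — this follows by dropping conjuncts from the repairing event's description.
(c) Not entailed — 'on the patio' adds information not in the original event.
(d) Not entailed — 'in the cellar' adds information not in the original event.
(e) Not entailed — 'at dusk' adds information not in the original event.
(f) Entailed — dropping 'for a friend' leaves a sub-description the original still satisfies.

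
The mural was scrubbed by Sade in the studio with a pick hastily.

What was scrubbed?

the mural

'the mural' marks the patient of the scrubbing event.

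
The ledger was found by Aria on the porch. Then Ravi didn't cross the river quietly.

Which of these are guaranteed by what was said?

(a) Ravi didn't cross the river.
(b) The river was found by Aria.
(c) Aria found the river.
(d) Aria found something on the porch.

(d)

(a) Not entailed — dropping 'quietly' under negation is not valid — the original leaves open that Ravi crossed the river some other way.
(b) Not entailed — Aria found the ledger, not the river; the river belongs to the crossing event.
(c) Not entailed — Aria found the ledger, not the river; the river belongs to the crossing event.
(d) Entailed — this follows by dropping conjuncts from the finding event's description.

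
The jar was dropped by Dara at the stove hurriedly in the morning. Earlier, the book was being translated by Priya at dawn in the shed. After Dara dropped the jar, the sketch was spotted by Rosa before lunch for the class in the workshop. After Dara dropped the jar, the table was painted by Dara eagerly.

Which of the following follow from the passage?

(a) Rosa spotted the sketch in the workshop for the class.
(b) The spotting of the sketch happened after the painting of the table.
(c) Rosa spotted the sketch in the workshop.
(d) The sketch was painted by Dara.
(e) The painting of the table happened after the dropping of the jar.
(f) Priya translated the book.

(a), (c), (e)

(a) Entailed — dropping 'before lunch' leaves a sub-description the original still satisfies.
(b) Not entailed — the narrative doesn't order the painting relative to the spotting.
(c) Entailed — the original entails any weakening of itself; this just drops 'before lunch', 'for the class'.
(d) Not entailed — Dara painted the table, not the sketch; the sketch belongs to the spotting event.
(e) Entailed — the narrative places the dropping before the painting.
(f) Not entailed — 'was translating' is progressive on an accomplishment; it does not entail the completed 'translated'.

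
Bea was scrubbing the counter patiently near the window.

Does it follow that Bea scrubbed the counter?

yes

'scrub' is atelic; if Bea was scrubbing the counter, then Bea scrubbed the counter (for some time).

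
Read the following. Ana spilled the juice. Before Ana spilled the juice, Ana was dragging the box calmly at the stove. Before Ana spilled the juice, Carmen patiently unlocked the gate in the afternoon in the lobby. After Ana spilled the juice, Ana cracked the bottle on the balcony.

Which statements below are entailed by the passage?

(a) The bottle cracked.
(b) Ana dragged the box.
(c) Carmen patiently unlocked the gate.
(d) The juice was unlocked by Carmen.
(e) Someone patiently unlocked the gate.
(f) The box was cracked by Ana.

(a) Entailed — 'Ana cracked the bottle' is causative; it entails the inchoative 'the bottle cracked'.
(b) Entailed — 'drag' is an activity; 'was dragging' entails that some dragging happened, so 'dragged' holds.
(c) Entailed — dropping 'in the lobby', 'in the afternoon' leaves a sub-description the original still satisfies.
(d) Not entailed — Carmen unlocked the gate, not the juice; the juice belongs to the spilling event.
(e) Entailed — this follows by dropping conjuncts from the unlocking event's description.
(f) Not entailed — Ana cracked the bottle, not the box; the box belongs to the dragging event.

(a), (b), (c), (e)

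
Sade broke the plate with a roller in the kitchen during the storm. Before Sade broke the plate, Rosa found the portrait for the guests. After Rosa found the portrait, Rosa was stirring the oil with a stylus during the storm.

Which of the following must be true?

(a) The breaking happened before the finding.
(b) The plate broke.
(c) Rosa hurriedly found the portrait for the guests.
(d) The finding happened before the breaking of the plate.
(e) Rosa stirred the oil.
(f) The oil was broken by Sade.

(b), (d), (e)

(a) Not entailed — the narrative places the finding before the breaking, not after.
(b) Entailed — 'Sade broke the plate' is causative; it entails the inchoative 'the plate broke'.
(c) Not entailed — 'hurriedly' adds information not in the original event.
(d) Entailed — the narrative places the finding before the breaking.
(e) Entailed — 'stir' is an activity; 'was stirring' entails that some stirring happened, so 'stirred' holds.
(f) Not entailed — Sade broke the plate, not the oil; the oil belongs to the stirring event.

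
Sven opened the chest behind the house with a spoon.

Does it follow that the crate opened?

Nothing is said about any crate; only the chest is affected.

no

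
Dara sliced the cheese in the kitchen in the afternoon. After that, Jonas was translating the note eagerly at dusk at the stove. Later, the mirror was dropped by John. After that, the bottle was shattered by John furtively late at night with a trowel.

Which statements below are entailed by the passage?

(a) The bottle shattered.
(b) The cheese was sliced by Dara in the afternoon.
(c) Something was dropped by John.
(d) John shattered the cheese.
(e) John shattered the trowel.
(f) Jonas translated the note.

(a) Entailed — 'John shattered the bottle' is causative; it entails the inchoative 'the bottle shattered'.
(b) Entailed — every conjunct here is already in the original slicing event.
(c) Entailed — this follows by dropping conjuncts from the dropping event's description.
(d) Not entailed — John shattered the bottle, not the cheese; the cheese belongs to the slicing event.
(e) Not entailed — the trowel is the instrument, not what was shattered.
(f) Not entailed — 'was translating' is progressive on an accomplishment; it does not entail the completed 'translated'.

(a), (b), (c)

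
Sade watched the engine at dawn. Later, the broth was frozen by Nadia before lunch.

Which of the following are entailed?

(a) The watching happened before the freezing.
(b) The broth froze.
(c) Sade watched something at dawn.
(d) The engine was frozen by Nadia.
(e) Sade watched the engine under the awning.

(a), (b), (c)

(a) Entailed — the narrative places the watching before the freezing.
(b) Entailed — 'Nadia froze the broth' is causative; it entails the inchoative 'the broth froze'.
(c) Entailed — the original entails any weakening of itself; this just generalizes the patient.
(d) Not entailed — Nadia froze the broth, not the engine; the engine belongs to the watching event.
(e) Not entailed — 'under the awning' adds information not in the original event.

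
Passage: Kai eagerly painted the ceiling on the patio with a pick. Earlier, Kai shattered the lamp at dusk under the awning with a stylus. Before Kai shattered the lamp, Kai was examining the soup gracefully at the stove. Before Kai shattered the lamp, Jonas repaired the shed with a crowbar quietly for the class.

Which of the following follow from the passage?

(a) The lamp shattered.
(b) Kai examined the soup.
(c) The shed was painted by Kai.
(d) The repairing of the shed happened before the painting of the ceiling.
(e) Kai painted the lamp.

(a) Entailed — 'Kai shattered the lamp' is causative; it entails the inchoative 'the lamp shattered'.
(b) Entailed — 'examine' is an activity; 'was examining' entails that some examining happened, so 'examined' holds.
(c) Not entailed — Kai painted the ceiling, not the shed; the shed belongs to the repairing event.
(d) Entailed — the narrative places the repairing before the painting.
(e) Not entailed — Kai painted the ceiling, not the lamp; the lamp belongs to the shattering event.

(a), (b), (d)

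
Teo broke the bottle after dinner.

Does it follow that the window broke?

Nothing is said about any window; only the bottle is affected.

no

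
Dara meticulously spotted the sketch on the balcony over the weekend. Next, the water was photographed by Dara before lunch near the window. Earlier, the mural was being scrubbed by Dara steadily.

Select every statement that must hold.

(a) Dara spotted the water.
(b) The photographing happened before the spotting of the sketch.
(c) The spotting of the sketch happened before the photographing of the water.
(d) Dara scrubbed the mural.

(a) Not entailed — Dara spotted the sketch, not the water; the water belongs to the photographing event.
(b) Not entailed — the narrative places the spotting before the photographing, not after.
(c) Entailed — the narrative places the spotting before the photographing.
(d) Entailed — 'scrub' is an activity; 'was scrubbing' entails that some scrubbing happened, so 'scrubbed' holds.

(c), (d)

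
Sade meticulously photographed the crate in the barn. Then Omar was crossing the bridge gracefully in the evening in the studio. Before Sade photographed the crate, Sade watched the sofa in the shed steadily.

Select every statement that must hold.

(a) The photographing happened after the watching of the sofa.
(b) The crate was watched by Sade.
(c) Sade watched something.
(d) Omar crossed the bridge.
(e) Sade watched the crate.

(a) Entailed — the narrative places the watching before the photographing.
(b) Not entailed — Sade watched the sofa, not the crate; the crate belongs to the photographing event.
(c) Entailed — the original entails any weakening of itself; this just drops 'in the shed', 'steadily' and generalizes the patient.
(d) Not entailed — 'was crossing' is progressive on an accomplishment; it does not entail the completed 'crossed'.
(e) Not entailed — Sade watched the sofa, not the crate; the crate belongs to the photographing event.

(a), (c)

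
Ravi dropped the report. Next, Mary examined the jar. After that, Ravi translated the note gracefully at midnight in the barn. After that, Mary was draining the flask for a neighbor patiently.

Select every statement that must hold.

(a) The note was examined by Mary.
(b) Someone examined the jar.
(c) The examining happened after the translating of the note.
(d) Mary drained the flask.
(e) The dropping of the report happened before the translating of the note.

(b), (e)

(a) Not entailed — Mary examined the jar, not the note; the note belongs to the translating event.
(b) Entailed — the original entails any weakening of itself; this just generalizes the agent.
(c) Not entailed — the narrative places the examining before the translating, not after.
(d) Not entailed — 'was draining' is progressive on an accomplishment; it does not entail the completed 'drained'.
(e) Entailed — the narrative places the dropping before the translating.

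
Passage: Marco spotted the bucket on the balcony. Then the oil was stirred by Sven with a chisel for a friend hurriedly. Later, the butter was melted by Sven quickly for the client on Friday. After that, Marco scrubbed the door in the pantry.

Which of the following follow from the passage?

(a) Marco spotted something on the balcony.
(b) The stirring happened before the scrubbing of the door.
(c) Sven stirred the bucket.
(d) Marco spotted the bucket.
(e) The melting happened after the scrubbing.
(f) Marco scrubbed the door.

(a) Entailed — generalizing the patient leaves a sub-description the original still satisfies.
(b) Entailed — the narrative places the stirring before the scrubbing.
(c) Not entailed — Sven stirred the oil, not the bucket; the bucket belongs to the spotting event.
(d) Entailed — this follows by dropping conjuncts from the spotting event's description.
(e) Not entailed — the narrative places the melting before the scrubbing, not after.
(f) Entailed — the original entails any weakening of itself; this just drops 'in the pantry'.

(a), (b), (d), (f)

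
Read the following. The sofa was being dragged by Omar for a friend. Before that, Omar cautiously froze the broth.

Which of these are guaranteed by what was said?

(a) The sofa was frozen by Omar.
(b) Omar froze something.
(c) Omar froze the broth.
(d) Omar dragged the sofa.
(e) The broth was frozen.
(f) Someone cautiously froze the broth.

(a) Not entailed — Omar froze the broth, not the sofa; the sofa belongs to the dragging event.
(b) Entailed — every conjunct here is already in the original freezing event.
(c) Entailed — the original entails any weakening of itself; this just drops 'cautiously'.
(d) Entailed — 'drag' is an activity; 'was dragging' entails that some dragging happened, so 'dragged' holds.
(e) Entailed — every conjunct here is already in the original freezing event.
(f) Entailed — generalizing the agent leaves a sub-description the original still satisfies.

(b), (c), (d), (e), (f)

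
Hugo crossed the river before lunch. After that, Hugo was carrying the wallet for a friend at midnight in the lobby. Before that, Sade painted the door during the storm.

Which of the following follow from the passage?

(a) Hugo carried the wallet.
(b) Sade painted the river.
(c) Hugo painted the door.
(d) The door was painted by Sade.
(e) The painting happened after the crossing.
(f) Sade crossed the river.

(a) Entailed — 'carry' is an activity; 'was carrying' entails that some carrying happened, so 'carried' holds.
(b) Not entailed — Sade painted the door, not the river; the river belongs to the crossing event.
(c) Not entailed — the passage has Sade painting the door, not Hugo.
(d) Entailed — dropping 'during the storm' leaves a sub-description the original still satisfies.
(e) Not entailed — the narrative doesn't order the crossing relative to the painting.
(f) Not entailed — the passage has Hugo crossing the river, not Sade.

(a), (d)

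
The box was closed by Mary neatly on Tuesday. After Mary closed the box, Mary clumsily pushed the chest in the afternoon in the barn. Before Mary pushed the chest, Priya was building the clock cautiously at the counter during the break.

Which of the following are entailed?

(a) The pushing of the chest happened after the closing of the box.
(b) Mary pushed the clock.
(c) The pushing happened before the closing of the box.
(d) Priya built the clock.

(a)

(a) Entailed — the narrative places the closing before the pushing.
(b) Not entailed — Mary pushed the chest, not the clock; the clock belongs to the building event.
(c) Not entailed — the narrative places the closing before the pushing, not after.
(d) Not entailed — 'was building' is progressive on an accomplishment; it does not entail the completed 'built'.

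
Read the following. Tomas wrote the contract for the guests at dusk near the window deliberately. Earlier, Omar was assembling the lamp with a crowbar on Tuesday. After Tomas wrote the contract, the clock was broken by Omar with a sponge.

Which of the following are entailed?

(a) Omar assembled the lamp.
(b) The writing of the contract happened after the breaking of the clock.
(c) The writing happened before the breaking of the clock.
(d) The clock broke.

(c), (d)

(a) Not entailed — 'was assembling' is progressive on an accomplishment; it does not entail the completed 'assembled'.
(b) Not entailed — the narrative places the writing before the breaking, not after.
(c) Entailed — the narrative places the writing before the breaking.
(d) Entailed — 'Omar broke the clock' is causative; it entails the inchoative 'the clock broke'.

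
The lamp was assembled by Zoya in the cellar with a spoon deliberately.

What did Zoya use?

a spoon

'with a spoon' marks the instrument of the assembling event.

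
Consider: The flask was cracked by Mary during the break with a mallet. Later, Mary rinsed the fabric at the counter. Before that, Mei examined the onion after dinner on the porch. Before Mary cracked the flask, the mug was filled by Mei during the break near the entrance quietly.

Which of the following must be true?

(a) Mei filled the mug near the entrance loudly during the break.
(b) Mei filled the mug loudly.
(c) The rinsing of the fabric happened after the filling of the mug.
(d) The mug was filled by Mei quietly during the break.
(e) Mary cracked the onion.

(a) Not entailed — 'loudly' adds a manner not in (and inconsistent with) the original.
(b) Not entailed — 'loudly' adds a manner not in (and inconsistent with) the original.
(c) Entailed — the narrative places the filling before the rinsing.
(d) Entailed — dropping 'near the entrance' leaves a sub-description the original still satisfies.
(e) Not entailed — Mary cracked the flask, not the onion; the onion belongs to the examining event.

(c), (d)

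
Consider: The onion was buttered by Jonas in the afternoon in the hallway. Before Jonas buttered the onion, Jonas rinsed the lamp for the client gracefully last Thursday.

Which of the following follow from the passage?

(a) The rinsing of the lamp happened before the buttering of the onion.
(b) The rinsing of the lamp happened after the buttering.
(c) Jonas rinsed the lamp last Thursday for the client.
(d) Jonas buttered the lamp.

(a) Entailed — the narrative places the rinsing before the buttering.
(b) Not entailed — the narrative places the rinsing before the buttering, not after.
(c) Entailed — this follows by dropping conjuncts from the rinsing event's description.
(d) Not entailed — Jonas buttered the onion, not the lamp; the lamp belongs to the rinsing event.

(a), (c)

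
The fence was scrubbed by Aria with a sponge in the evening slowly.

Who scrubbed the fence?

'Aria' marks the agent of the scrubbing event.

Aria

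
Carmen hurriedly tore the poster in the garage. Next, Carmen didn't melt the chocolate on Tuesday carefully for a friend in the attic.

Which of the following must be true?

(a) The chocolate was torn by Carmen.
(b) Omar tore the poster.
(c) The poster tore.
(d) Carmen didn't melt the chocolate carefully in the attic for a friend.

(c)

(a) Not entailed — Carmen tore the poster, not the chocolate; the chocolate belongs to the melting event.
(b) Not entailed — the passage has Carmen tearing the poster, not Omar.
(c) Entailed — 'Carmen tore the poster' is causative; it entails the inchoative 'the poster tore'.
(d) Not entailed — dropping 'on Tuesday' under negation is not valid — the original leaves open that Carmen melted the chocolate some other way.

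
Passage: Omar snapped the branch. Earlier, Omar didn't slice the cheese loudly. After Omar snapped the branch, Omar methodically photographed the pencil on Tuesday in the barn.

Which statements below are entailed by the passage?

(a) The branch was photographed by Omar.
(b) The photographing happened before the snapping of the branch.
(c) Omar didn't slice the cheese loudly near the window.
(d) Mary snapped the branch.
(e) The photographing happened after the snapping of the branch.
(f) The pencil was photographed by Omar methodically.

(a) Not entailed — Omar photographed the pencil, not the branch; the branch belongs to the snapping event.
(b) Not entailed — the narrative places the snapping before the photographing, not after.
(c) Entailed — under negation, adding a further restriction is entailed: if no such slicing event occurred, none occurred near the window either.
(d) Not entailed — the passage has Omar snapping the branch, not Mary.
(e) Entailed — the narrative places the snapping before the photographing.
(f) Entailed — dropping 'in the barn', 'on Tuesday' leaves a sub-description the original still satisfies.

(c), (e), (f)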